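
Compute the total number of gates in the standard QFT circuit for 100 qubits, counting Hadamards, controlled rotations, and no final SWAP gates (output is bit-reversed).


Hadamard gates: 100
Controlled rotations: n*(n-1)/2 = 100*99/2 = 4950
SWAP gates: 0 (omitted)
Total = 100 + 4950
= 5050

5050


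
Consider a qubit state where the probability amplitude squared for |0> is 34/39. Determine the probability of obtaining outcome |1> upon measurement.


|alpha|^2 = 34/39 = 0.8718
|beta|^2 = 1 - 34/39 = 5/39 = 0.1282
P(|1>) = |beta|^2 = 0.1282

0.1282


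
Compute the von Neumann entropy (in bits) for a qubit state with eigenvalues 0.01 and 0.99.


S = -p*log2(p) - (1-p)*log2(1-p)
p = 0.0100, 1-p = 0.9900
= -0.0100 * log2(0.0100) - 0.9900 * log2(0.9900)
= -(-0.0664) - (-0.0144)
= 0.0808

0.0808


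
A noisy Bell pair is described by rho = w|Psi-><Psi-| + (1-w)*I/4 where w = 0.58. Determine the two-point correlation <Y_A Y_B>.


|Psi-> = (|01> - |10>)/sqrt(2)
For the pure Bell state, <Y_A Y_B> = -1 (Bell-state Pauli correlator).
The maximally-mixed part I/4 has tr(I/4 * P tensor P) = 0 for any traceless Pauli P.
So <Y_A Y_B>_rho = w * (-1) + (1 - w) * 0
= 0.58 * (-1)
= -0.5800

-0.5800


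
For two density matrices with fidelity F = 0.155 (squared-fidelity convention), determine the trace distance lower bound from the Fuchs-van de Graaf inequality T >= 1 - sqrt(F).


Fuchs-van de Graaf (squared-fidelity convention): 1 - sqrt(F) <= T <= sqrt(1 - F).
Lower bound: T >= 1 - sqrt(F)
sqrt(F) = sqrt(0.155) = 0.3937
T >= 1 - 0.3937
T >= 0.6063

0.6063


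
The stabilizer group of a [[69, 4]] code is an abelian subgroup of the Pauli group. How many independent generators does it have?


For an [[n,k]] stabilizer code:
Number of stabilizer generators = n - k
= 69 - 4
= 65

65


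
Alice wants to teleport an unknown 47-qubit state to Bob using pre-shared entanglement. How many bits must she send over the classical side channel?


Quantum teleportation requires 2 classical bits per qubit teleported.
47 qubit(s) -> 2 * 47 = 94 classical bits

94


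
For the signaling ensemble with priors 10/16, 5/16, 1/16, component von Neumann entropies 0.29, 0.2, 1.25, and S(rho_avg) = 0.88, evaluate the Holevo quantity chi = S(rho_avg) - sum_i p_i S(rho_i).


chi = S(rho) - sum_i p_i * S(rho_i)
Weighted entropy = 10/16 * 0.29 + 5/16 * 0.2 + 1/16 * 1.25
= 0.3219
chi = 0.88 - 0.3219
= 0.5581

0.5581


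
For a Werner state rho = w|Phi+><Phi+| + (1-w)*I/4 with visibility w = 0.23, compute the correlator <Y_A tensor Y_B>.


|Phi+> = (|00> + |11>)/sqrt(2)
For the pure Bell state, <Y_A Y_B> = -1 (Bell-state Pauli correlator).
The maximally-mixed part I/4 has tr(I/4 * P tensor P) = 0 for any traceless Pauli P.
So <Y_A Y_B>_rho = w * (-1) + (1 - w) * 0
= 0.23 * (-1)
= -0.2300

-0.2300


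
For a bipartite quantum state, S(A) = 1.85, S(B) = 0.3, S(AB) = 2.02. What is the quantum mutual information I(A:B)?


I(A:B) = S(A) + S(B) - S(AB)
= 1.85 + 0.3 - 2.02
= 0.1300

0.1300


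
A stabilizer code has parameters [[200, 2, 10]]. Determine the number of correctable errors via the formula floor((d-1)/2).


Code parameters: [[200, 2, 10]], distance d = 10.
Number of correctable errors = floor((d-1)/2)
= floor((10 - 1)/2)
= floor(9/2)
= 4

4


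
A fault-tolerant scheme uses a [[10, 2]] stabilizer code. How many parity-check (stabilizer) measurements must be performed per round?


For an [[n,k]] stabilizer code:
Number of stabilizer generators = n - k
= 10 - 2
= 8

8


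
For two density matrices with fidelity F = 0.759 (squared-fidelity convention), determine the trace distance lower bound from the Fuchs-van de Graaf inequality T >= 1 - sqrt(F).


Fuchs-van de Graaf (squared-fidelity convention): 1 - sqrt(F) <= T <= sqrt(1 - F).
Lower bound: T >= 1 - sqrt(F)
sqrt(F) = sqrt(0.759) = 0.8712
T >= 1 - 0.8712
T >= 0.1288

0.1288


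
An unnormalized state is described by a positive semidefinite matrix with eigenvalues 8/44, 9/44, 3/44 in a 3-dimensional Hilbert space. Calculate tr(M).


tr(M) = sum of eigenvalues
= 8/44 + 9/44 + 3/44
= 20/44
= 0.4545

0.4545


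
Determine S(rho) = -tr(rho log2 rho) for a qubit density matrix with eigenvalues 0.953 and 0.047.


S = -p*log2(p) - (1-p)*log2(1-p)
p = 0.9530, 1-p = 0.0470
= -0.9530 * log2(0.9530) - 0.0470 * log2(0.0470)
= -(-0.0662) - (-0.2073)
= 0.2735

0.2735


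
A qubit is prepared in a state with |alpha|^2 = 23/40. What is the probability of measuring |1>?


|alpha|^2 = 23/40 = 0.5750
|beta|^2 = 1 - 23/40 = 17/40 = 0.4250
P(|1>) = |beta|^2 = 0.4250

0.4250


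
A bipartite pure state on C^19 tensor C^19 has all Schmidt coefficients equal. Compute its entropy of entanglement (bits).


For a maximally entangled state in d x d:
S = log2(d) = log2(19)
= 4.2479

4.2479


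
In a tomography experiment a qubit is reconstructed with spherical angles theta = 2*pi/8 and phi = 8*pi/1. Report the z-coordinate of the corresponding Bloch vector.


theta = 0.7854, phi = 25.1327
r_z = cos(theta) = 0.7071

0.7071


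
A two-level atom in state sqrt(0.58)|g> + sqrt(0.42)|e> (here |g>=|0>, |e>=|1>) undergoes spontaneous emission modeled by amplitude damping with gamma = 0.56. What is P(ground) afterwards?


For amplitude damping with parameter gamma on state sqrt(a)|0> + sqrt(b)|1>:
alpha^2 = 0.58, beta^2 = 0.42
P(|0>) = alpha^2 + gamma * beta^2
= 0.58 + 0.56 * 0.42
= 0.58 + 0.2352
= 0.8152

0.8152


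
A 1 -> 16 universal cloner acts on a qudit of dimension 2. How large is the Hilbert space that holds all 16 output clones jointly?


Output space = H^(tensor 16) where dim(H) = 2
dim = 2^16
= 4 (after 2 factors)
= 8 (after 3 factors)
= 16 (after 4 factors)
= 32 (after 5 factors)
= 64 (after 6 factors)
= 128 (after 7 factors)
= 256 (after 8 factors)
= 512 (after 9 factors)
= 1024 (after 10 factors)
= 2048 (after 11 factors)
= 4096 (after 12 factors)
= 8192 (after 13 factors)
= 16384 (after 14 factors)
= 32768 (after 15 factors)
= 65536 (after 16 factors)
= 65536

65536


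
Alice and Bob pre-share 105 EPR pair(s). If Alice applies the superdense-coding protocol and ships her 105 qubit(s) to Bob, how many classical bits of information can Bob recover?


Superdense coding allows 2 classical bits per shared entangled pair.
105 pair(s) -> 2 * 105 = 210 classical bits

210


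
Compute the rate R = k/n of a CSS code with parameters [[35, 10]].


Code rate R = k/n
= 10/35
= 0.2857

0.2857


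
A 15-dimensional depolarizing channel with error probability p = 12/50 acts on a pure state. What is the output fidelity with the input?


F = (1-p) + p/d
= (1 - 0.2400) + 0.2400/15
= 0.7600 + 0.0160
= 0.7760

0.7760


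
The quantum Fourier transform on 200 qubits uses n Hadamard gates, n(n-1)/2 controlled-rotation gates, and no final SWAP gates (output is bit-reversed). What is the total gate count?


Hadamard gates: 200
Controlled rotations: n*(n-1)/2 = 200*199/2 = 19900
SWAP gates: 0 (omitted)
Total = 200 + 19900
= 20100

20100


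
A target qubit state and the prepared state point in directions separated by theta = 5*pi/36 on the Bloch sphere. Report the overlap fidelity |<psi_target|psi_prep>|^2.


For states separated by angle theta on Bloch sphere:
F = cos^2(theta/2)
theta = 5*pi/36 = 0.4363
theta/2 = 0.2182
cos(theta/2) = 0.9763
F = 0.9532

0.9532


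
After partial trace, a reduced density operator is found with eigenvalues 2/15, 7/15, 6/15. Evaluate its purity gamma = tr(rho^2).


tr(rho^2) = sum of eigenvalues squared
= (2/15)^2 + (7/15)^2 + (6/15)^2
= (4 + 49 + 36) / 225
= 89/225
= 0.3956

0.3956


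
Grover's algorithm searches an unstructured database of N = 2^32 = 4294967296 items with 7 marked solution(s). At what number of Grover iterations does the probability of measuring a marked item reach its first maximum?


After j Grover iterations the success probability is P(j) = sin^2((2j+1)*theta), where sin(theta) = sqrt(k/N).
N = 2^32 = 4294967296, k = 7
sin(theta) = sqrt(k/N) = 4.037096117e-05
theta = arcsin(sqrt(k/N)) = 4.037096118e-05 rad
P(j) reaches its first maximum when (2j+1)*theta is as close as possible to pi/2, i.e. j = round(pi/(4*theta) - 1/2).
pi/(4*theta) - 1/2 = 19454.0322
(For comparison, the common estimate pi/4 * sqrt(N/k) = 19454.5322; the exact maximiser is used here.)
Optimal iterations = 19454

19454


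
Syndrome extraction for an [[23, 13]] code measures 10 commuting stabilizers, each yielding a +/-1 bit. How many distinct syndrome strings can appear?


Each stabilizer generator gives a binary (+1 or -1) measurement outcome.
With 10 independent generators:
Total syndromes = 2^10
= 1024

1024


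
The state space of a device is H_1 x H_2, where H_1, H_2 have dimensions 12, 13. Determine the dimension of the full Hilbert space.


dim(H_1 x H_2) = 12 * 13
= 156

156


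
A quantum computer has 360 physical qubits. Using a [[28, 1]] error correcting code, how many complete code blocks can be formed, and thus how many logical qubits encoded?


Each code block uses 28 physical qubits for 1 logical qubit(s).
Number of complete blocks = floor(360 / 28) = 12
Logical qubits = 12 * 1
= 12

12


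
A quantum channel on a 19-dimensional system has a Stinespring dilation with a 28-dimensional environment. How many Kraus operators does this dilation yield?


Tracing out the environment in an orthonormal basis {|i>_E} gives Kraus operators K_i = <i|_E U |0>_E.
Number of Kraus operators = dim(H_env) = d_env
= 28

28


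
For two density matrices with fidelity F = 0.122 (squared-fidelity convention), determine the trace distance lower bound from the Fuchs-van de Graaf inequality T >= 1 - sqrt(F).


Fuchs-van de Graaf (squared-fidelity convention): 1 - sqrt(F) <= T <= sqrt(1 - F).
Lower bound: T >= 1 - sqrt(F)
sqrt(F) = sqrt(0.122) = 0.3493
T >= 1 - 0.3493
T >= 0.6507

0.6507


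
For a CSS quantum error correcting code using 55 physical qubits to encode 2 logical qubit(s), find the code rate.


Code rate R = k/n
= 2/55
= 0.0364

0.0364


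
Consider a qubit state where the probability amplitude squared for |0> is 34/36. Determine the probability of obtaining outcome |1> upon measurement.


|alpha|^2 = 34/36 = 0.9444
|beta|^2 = 1 - 34/36 = 2/36 = 0.0556
P(|1>) = |beta|^2 = 0.0556

0.0556


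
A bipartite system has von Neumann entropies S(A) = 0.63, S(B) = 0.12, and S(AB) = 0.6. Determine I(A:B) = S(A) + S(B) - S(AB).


I(A:B) = S(A) + S(B) - S(AB)
= 0.63 + 0.12 - 0.6
= 0.1500

0.1500


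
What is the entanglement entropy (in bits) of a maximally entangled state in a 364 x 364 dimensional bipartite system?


For a maximally entangled state in d x d:
S = log2(d) = log2(364)
= 8.5078

8.5078


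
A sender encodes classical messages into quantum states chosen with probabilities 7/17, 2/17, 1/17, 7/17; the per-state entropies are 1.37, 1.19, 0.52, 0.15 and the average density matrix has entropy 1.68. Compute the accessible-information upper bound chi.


chi = S(rho) - sum_i p_i * S(rho_i)
Weighted entropy = 7/17 * 1.37 + 2/17 * 1.19 + 1/17 * 0.52 + 7/17 * 0.15
= 0.7965
chi = 1.68 - 0.7965
= 0.8835

0.8835


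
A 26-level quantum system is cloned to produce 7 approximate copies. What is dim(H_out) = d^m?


Output space = H^(tensor 7) where dim(H) = 26
dim = 26^7
= 676 (after 2 factors)
= 17576 (after 3 factors)
= 456976 (after 4 factors)
= 11881376 (after 5 factors)
= 308915776 (after 6 factors)
= 8031810176 (after 7 factors)
= 8031810176

8031810176


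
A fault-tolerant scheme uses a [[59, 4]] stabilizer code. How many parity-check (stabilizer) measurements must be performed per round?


For an [[n,k]] stabilizer code:
Number of stabilizer generators = n - k
= 59 - 4
= 55

55


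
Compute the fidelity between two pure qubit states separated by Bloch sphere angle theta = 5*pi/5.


For states separated by angle theta on Bloch sphere:
F = cos^2(theta/2)
theta = 5*pi/5 = 3.1416
theta/2 = 1.5708
cos(theta/2) = 0.0000
F = 0.0000

0.0000


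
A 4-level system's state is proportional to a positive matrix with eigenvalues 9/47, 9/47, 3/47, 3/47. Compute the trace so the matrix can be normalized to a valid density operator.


tr(M) = sum of eigenvalues
= 9/47 + 9/47 + 3/47 + 3/47
= 24/47
= 0.5106

0.5106


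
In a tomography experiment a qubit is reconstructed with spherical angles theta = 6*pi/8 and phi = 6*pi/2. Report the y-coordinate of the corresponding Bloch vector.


theta = 2.3562, phi = 9.4248
r_y = sin(theta)*sin(phi) = 0.7071 * 0.0000
r_y = 0.0000

0.0000


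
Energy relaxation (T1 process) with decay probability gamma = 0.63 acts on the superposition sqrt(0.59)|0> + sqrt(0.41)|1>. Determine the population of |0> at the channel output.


For amplitude damping with parameter gamma on state sqrt(a)|0> + sqrt(b)|1>:
alpha^2 = 0.59, beta^2 = 0.41
P(|0>) = alpha^2 + gamma * beta^2
= 0.59 + 0.63 * 0.41
= 0.59 + 0.2583
= 0.8483

0.8483


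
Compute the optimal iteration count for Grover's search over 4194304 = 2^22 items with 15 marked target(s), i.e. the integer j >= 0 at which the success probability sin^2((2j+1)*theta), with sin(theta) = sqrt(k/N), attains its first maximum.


After j Grover iterations the success probability is P(j) = sin^2((2j+1)*theta), where sin(theta) = sqrt(k/N).
N = 2^22 = 4194304, k = 15
sin(theta) = sqrt(k/N) = 0.00189110515
theta = arcsin(sqrt(k/N)) = 0.001891106277 rad
P(j) reaches its first maximum when (2j+1)*theta is as close as possible to pi/2, i.e. j = round(pi/(4*theta) - 1/2).
pi/(4*theta) - 1/2 = 414.8115
(For comparison, the common estimate pi/4 * sqrt(N/k) = 415.3117; the exact maximiser is used here.)
Optimal iterations = 415

415


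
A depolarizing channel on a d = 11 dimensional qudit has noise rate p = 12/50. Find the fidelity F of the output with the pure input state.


F = (1-p) + p/d
= (1 - 0.2400) + 0.2400/11
= 0.7600 + 0.0218
= 0.7818

0.7818


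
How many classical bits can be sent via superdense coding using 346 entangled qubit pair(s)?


Superdense coding allows 2 classical bits per shared entangled pair.
346 pair(s) -> 2 * 346 = 692 classical bits

692


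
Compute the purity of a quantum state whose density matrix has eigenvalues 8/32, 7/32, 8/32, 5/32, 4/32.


tr(rho^2) = sum of eigenvalues squared
= (8/32)^2 + (7/32)^2 + (8/32)^2 + (5/32)^2 + (4/32)^2
= (64 + 49 + 64 + 25 + 16) / 1024
= 218/1024
= 0.2129

0.2129


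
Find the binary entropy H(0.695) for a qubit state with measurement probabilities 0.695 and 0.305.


S = -p*log2(p) - (1-p)*log2(1-p)
p = 0.6950, 1-p = 0.3050
= -0.6950 * log2(0.6950) - 0.3050 * log2(0.3050)
= -(-0.3648) - (-0.5225)
= 0.8873

0.8873


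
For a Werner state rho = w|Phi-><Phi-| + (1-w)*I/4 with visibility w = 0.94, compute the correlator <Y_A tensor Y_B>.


|Phi-> = (|00> - |11>)/sqrt(2)
For the pure Bell state, <Y_A Y_B> = +1 (Bell-state Pauli correlator).
The maximally-mixed part I/4 has tr(I/4 * P tensor P) = 0 for any traceless Pauli P.
So <Y_A Y_B>_rho = w * (+1) + (1 - w) * 0
= 0.94 * (+1)
= 0.9400

0.9400


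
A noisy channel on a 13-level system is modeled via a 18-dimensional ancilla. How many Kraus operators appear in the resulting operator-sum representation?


Tracing out the environment in an orthonormal basis {|i>_E} gives Kraus operators K_i = <i|_E U |0>_E.
Number of Kraus operators = dim(H_env) = d_env
= 18

18


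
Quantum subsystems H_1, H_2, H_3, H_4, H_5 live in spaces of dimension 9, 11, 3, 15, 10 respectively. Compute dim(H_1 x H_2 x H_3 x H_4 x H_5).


dim(H_1 x H_2 x H_3 x H_4 x H_5) = 9 * 11 * 3 * 15 * 10
= 99 * 3 * 15 * 10
= 297 * 15 * 10
= 4455 * 10
= 44550

44550


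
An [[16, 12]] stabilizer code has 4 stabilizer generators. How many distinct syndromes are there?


Each stabilizer generator gives a binary (+1 or -1) measurement outcome.
With 4 independent generators:
Total syndromes = 2^4
= 16

16


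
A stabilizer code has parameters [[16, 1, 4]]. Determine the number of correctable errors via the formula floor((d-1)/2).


Code parameters: [[16, 1, 4]], distance d = 4.
Number of correctable errors = floor((d-1)/2)
= floor((4 - 1)/2)
= floor(3/2)
= 1

1


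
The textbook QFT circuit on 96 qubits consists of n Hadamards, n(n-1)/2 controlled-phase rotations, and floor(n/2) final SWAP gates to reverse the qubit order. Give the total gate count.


Hadamard gates: 96
Controlled rotations: n*(n-1)/2 = 96*95/2 = 4560
SWAP gates: floor(n/2) = floor(96/2) = 48
Total = 96 + 4560 + 48
= 4704

4704


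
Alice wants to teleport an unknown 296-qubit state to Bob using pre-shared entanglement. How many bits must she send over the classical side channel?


Quantum teleportation requires 2 classical bits per qubit teleported.
296 qubit(s) -> 2 * 296 = 592 classical bits

592


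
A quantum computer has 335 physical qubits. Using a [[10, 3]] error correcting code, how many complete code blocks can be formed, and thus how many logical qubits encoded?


Each code block uses 10 physical qubits for 3 logical qubit(s).
Number of complete blocks = floor(335 / 10) = 33
Logical qubits = 33 * 3
= 99

99


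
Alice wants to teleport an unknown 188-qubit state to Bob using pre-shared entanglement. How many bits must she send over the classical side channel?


Quantum teleportation requires 2 classical bits per qubit teleported.
188 qubit(s) -> 2 * 188 = 376 classical bits

376


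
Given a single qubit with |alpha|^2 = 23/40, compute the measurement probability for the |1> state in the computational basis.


|alpha|^2 = 23/40 = 0.5750
|beta|^2 = 1 - 23/40 = 17/40 = 0.4250
P(|1>) = |beta|^2 = 0.4250

0.4250


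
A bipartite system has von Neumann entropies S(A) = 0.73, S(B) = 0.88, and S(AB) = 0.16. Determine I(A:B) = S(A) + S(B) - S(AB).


I(A:B) = S(A) + S(B) - S(AB)
= 0.73 + 0.88 - 0.16
= 1.4500

1.4500


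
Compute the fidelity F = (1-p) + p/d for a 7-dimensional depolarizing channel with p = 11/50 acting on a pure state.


F = (1-p) + p/d
= (1 - 0.2200) + 0.2200/7
= 0.7800 + 0.0314
= 0.8114

0.8114


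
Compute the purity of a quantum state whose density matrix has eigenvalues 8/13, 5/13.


tr(rho^2) = sum of eigenvalues squared
= (8/13)^2 + (5/13)^2
= (64 + 25) / 169
= 89/169
= 0.5266

0.5266


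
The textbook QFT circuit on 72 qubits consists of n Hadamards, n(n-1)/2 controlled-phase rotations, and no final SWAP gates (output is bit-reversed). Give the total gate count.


Hadamard gates: 72
Controlled rotations: n*(n-1)/2 = 72*71/2 = 2556
SWAP gates: 0 (omitted)
Total = 72 + 2556
= 2628

2628


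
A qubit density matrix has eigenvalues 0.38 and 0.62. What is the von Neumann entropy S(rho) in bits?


S = -p*log2(p) - (1-p)*log2(1-p)
p = 0.3800, 1-p = 0.6200
= -0.3800 * log2(0.3800) - 0.6200 * log2(0.6200)
= -(-0.5305) - (-0.4276)
= 0.9580

0.9580


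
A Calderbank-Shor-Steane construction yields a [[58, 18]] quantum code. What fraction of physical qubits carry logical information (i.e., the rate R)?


Code rate R = k/n
= 18/58
= 0.3103

0.3103


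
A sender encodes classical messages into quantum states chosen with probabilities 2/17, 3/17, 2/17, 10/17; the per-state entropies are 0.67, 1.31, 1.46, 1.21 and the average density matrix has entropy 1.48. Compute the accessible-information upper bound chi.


chi = S(rho) - sum_i p_i * S(rho_i)
Weighted entropy = 2/17 * 0.67 + 3/17 * 1.31 + 2/17 * 1.46 + 10/17 * 1.21
= 1.1935
chi = 1.48 - 1.1935
= 0.2865

0.2865


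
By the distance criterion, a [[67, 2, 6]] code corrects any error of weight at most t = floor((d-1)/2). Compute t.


Code parameters: [[67, 2, 6]], distance d = 6.
Number of correctable errors = floor((d-1)/2)
= floor((6 - 1)/2)
= floor(5/2)
= 2

2


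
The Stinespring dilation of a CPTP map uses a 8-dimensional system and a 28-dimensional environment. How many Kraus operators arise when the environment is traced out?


Tracing out the environment in an orthonormal basis {|i>_E} gives Kraus operators K_i = <i|_E U |0>_E.
Number of Kraus operators = dim(H_env) = d_env
= 28

28


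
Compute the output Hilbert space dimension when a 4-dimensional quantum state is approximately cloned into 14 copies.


Output space = H^(tensor 14) where dim(H) = 4
dim = 4^14
= 16 (after 2 factors)
= 64 (after 3 factors)
= 256 (after 4 factors)
= 1024 (after 5 factors)
= 4096 (after 6 factors)
= 16384 (after 7 factors)
= 65536 (after 8 factors)
= 262144 (after 9 factors)
= 1048576 (after 10 factors)
= 4194304 (after 11 factors)
= 16777216 (after 12 factors)
= 67108864 (after 13 factors)
= 268435456 (after 14 factors)
= 268435456

268435456


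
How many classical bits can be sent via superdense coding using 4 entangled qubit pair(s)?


Superdense coding allows 2 classical bits per shared entangled pair.
4 pair(s) -> 2 * 4 = 8 classical bits

8


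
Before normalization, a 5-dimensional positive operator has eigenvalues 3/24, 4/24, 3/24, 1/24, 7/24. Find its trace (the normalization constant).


tr(M) = sum of eigenvalues
= 3/24 + 4/24 + 3/24 + 1/24 + 7/24
= 18/24
= 0.7500

0.7500


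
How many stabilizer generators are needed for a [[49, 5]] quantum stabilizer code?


For an [[n,k]] stabilizer code:
Number of stabilizer generators = n - k
= 49 - 5
= 44

44


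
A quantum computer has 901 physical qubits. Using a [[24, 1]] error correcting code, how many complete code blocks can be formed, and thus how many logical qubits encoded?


Each code block uses 24 physical qubits for 1 logical qubit(s).
Number of complete blocks = floor(901 / 24) = 37
Logical qubits = 37 * 1
= 37

37


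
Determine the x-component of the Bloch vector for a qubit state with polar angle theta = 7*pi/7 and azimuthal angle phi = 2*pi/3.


theta = 3.1416, phi = 2.0944
r_x = sin(theta)*cos(phi) = 0.0000 * -0.5000
r_x = 0.0000

0.0000


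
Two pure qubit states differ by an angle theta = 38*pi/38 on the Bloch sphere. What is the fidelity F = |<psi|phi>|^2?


For states separated by angle theta on Bloch sphere:
F = cos^2(theta/2)
theta = 38*pi/38 = 3.1416
theta/2 = 1.5708
cos(theta/2) = 0.0000
F = 0.0000

0.0000


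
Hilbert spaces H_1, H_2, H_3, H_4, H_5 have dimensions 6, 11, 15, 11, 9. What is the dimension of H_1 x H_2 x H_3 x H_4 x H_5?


dim(H_1 x H_2 x H_3 x H_4 x H_5) = 6 * 11 * 15 * 11 * 9
= 66 * 15 * 11 * 9
= 990 * 11 * 9
= 10890 * 9
= 98010

98010


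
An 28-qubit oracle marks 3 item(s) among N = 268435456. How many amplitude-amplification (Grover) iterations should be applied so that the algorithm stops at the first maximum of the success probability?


After j Grover iterations the success probability is P(j) = sin^2((2j+1)*theta), where sin(theta) = sqrt(k/N).
N = 2^28 = 268435456, k = 3
sin(theta) = sqrt(k/N) = 0.0001057159917
theta = arcsin(sqrt(k/N)) = 0.0001057159919 rad
P(j) reaches its first maximum when (2j+1)*theta is as close as possible to pi/2, i.e. j = round(pi/(4*theta) - 1/2).
pi/(4*theta) - 1/2 = 7428.8222
(For comparison, the common estimate pi/4 * sqrt(N/k) = 7429.3222; the exact maximiser is used here.)
Optimal iterations = 7429

7429


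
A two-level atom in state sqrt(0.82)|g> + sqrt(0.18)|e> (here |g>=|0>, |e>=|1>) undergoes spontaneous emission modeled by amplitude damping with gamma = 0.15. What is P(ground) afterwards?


For amplitude damping with parameter gamma on state sqrt(a)|0> + sqrt(b)|1>:
alpha^2 = 0.82, beta^2 = 0.18
P(|0>) = alpha^2 + gamma * beta^2
= 0.82 + 0.15 * 0.18
= 0.82 + 0.0270
= 0.8470

0.8470


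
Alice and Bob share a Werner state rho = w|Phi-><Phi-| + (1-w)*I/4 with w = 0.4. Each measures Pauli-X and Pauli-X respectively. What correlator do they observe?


|Phi-> = (|00> - |11>)/sqrt(2)
For the pure Bell state, <X_A X_B> = -1 (Bell-state Pauli correlator).
The maximally-mixed part I/4 has tr(I/4 * P tensor P) = 0 for any traceless Pauli P.
So <X_A X_B>_rho = w * (-1) + (1 - w) * 0
= 0.4 * (-1)
= -0.4000

-0.4000


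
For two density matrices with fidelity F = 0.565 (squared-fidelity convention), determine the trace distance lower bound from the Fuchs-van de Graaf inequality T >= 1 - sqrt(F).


Fuchs-van de Graaf (squared-fidelity convention): 1 - sqrt(F) <= T <= sqrt(1 - F).
Lower bound: T >= 1 - sqrt(F)
sqrt(F) = sqrt(0.565) = 0.7517
T >= 1 - 0.7517
T >= 0.2483

0.2483


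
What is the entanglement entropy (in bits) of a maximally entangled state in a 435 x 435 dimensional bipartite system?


For a maximally entangled state in d x d:
S = log2(d) = log2(435)
= 8.7649

8.7649


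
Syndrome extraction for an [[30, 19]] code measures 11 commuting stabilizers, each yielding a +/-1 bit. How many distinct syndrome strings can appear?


Each stabilizer generator gives a binary (+1 or -1) measurement outcome.
With 11 independent generators:
Total syndromes = 2^11
= 2048

2048


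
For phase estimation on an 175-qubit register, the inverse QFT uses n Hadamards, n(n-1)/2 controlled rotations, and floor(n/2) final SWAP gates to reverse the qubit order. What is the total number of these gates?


Hadamard gates: 175
Controlled rotations: n*(n-1)/2 = 175*174/2 = 15225
SWAP gates: floor(n/2) = floor(175/2) = 87
Total = 175 + 15225 + 87
= 15487

15487


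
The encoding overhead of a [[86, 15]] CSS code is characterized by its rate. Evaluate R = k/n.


Code rate R = k/n
= 15/86
= 0.1744

0.1744


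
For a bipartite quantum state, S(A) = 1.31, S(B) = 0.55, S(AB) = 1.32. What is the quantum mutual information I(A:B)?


I(A:B) = S(A) + S(B) - S(AB)
= 1.31 + 0.55 - 1.32
= 0.5400

0.5400


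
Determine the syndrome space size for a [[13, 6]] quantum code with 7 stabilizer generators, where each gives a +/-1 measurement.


Each stabilizer generator gives a binary (+1 or -1) measurement outcome.
With 7 independent generators:
Total syndromes = 2^7
= 128

128


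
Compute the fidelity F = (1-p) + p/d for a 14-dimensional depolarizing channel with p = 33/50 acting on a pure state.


F = (1-p) + p/d
= (1 - 0.6600) + 0.6600/14
= 0.3400 + 0.0471
= 0.3871

0.3871


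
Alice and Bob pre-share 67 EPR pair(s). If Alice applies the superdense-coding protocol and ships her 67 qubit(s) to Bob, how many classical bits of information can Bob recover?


Superdense coding allows 2 classical bits per shared entangled pair.
67 pair(s) -> 2 * 67 = 134 classical bits

134


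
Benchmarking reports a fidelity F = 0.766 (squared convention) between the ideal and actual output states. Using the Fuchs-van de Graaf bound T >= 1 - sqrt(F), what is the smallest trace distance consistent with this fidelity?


Fuchs-van de Graaf (squared-fidelity convention): 1 - sqrt(F) <= T <= sqrt(1 - F).
Lower bound: T >= 1 - sqrt(F)
sqrt(F) = sqrt(0.766) = 0.8752
T >= 1 - 0.8752
T >= 0.1248

0.1248


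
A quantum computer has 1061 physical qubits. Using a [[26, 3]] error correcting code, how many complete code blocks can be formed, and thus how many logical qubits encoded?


Each code block uses 26 physical qubits for 3 logical qubit(s).
Number of complete blocks = floor(1061 / 26) = 40
Logical qubits = 40 * 3
= 120

120


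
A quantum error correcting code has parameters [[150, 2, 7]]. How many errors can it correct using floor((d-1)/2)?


Code parameters: [[150, 2, 7]], distance d = 7.
Number of correctable errors = floor((d-1)/2)
= floor((7 - 1)/2)
= floor(6/2)
= 3

3


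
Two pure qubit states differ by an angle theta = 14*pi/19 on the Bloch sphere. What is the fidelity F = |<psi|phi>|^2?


For states separated by angle theta on Bloch sphere:
F = cos^2(theta/2)
theta = 14*pi/19 = 2.3149
theta/2 = 1.1574
cos(theta/2) = 0.4017
F = 0.1614

0.1614


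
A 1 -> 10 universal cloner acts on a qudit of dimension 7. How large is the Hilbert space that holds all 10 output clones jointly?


Output space = H^(tensor 10) where dim(H) = 7
dim = 7^10
= 49 (after 2 factors)
= 343 (after 3 factors)
= 2401 (after 4 factors)
= 16807 (after 5 factors)
= 117649 (after 6 factors)
= 823543 (after 7 factors)
= 5764801 (after 8 factors)
= 40353607 (after 9 factors)
= 282475249 (after 10 factors)
= 282475249

282475249


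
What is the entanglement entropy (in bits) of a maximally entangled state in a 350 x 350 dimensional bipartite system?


For a maximally entangled state in d x d:
S = log2(d) = log2(350)
= 8.4512

8.4512


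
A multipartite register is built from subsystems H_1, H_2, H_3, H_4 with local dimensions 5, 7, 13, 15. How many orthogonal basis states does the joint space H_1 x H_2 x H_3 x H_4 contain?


dim(H_1 x H_2 x H_3 x H_4) = 5 * 7 * 13 * 15
= 35 * 13 * 15
= 455 * 15
= 6825

6825


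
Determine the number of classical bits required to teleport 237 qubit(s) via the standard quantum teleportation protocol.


Quantum teleportation requires 2 classical bits per qubit teleported.
237 qubit(s) -> 2 * 237 = 474 classical bits

474


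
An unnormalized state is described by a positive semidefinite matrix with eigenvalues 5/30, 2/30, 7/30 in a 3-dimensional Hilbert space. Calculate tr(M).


tr(M) = sum of eigenvalues
= 5/30 + 2/30 + 7/30
= 14/30
= 0.4667

0.4667


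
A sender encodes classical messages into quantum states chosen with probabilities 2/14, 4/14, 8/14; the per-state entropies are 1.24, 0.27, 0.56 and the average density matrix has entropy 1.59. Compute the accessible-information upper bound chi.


chi = S(rho) - sum_i p_i * S(rho_i)
Weighted entropy = 2/14 * 1.24 + 4/14 * 0.27 + 8/14 * 0.56
= 0.5743
chi = 1.59 - 0.5743
= 1.0157

1.0157


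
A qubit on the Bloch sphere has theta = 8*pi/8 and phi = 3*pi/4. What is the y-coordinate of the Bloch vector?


theta = 3.1416, phi = 2.3562
r_y = sin(theta)*sin(phi) = 0.0000 * 0.7071
r_y = 0.0000

0.0000


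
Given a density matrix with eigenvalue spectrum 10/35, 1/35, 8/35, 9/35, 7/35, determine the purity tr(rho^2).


tr(rho^2) = sum of eigenvalues squared
= (10/35)^2 + (1/35)^2 + (8/35)^2 + (9/35)^2 + (7/35)^2
= (100 + 1 + 64 + 81 + 49) / 1225
= 295/1225
= 0.2408

0.2408


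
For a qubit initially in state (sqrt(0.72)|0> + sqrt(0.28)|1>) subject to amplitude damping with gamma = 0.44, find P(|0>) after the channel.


For amplitude damping with parameter gamma on state sqrt(a)|0> + sqrt(b)|1>:
alpha^2 = 0.72, beta^2 = 0.28
P(|0>) = alpha^2 + gamma * beta^2
= 0.72 + 0.44 * 0.28
= 0.72 + 0.1232
= 0.8432

0.8432


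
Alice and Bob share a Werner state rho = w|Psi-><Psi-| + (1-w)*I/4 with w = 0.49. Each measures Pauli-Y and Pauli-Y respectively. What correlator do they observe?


|Psi-> = (|01> - |10>)/sqrt(2)
For the pure Bell state, <Y_A Y_B> = -1 (Bell-state Pauli correlator).
The maximally-mixed part I/4 has tr(I/4 * P tensor P) = 0 for any traceless Pauli P.
So <Y_A Y_B>_rho = w * (-1) + (1 - w) * 0
= 0.49 * (-1)
= -0.4900

-0.4900


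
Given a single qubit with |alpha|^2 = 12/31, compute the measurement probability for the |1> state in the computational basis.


|alpha|^2 = 12/31 = 0.3871
|beta|^2 = 1 - 12/31 = 19/31 = 0.6129
P(|1>) = |beta|^2 = 0.6129

0.6129


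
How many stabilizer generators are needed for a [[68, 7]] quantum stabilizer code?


For an [[n,k]] stabilizer code:
Number of stabilizer generators = n - k
= 68 - 7
= 61

61


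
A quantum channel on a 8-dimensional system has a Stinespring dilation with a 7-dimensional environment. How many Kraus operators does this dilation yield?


Tracing out the environment in an orthonormal basis {|i>_E} gives Kraus operators K_i = <i|_E U |0>_E.
Number of Kraus operators = dim(H_env) = d_env
= 7

7


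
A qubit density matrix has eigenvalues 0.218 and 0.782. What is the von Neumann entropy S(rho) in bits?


S = -p*log2(p) - (1-p)*log2(1-p)
p = 0.2180, 1-p = 0.7820
= -0.2180 * log2(0.2180) - 0.7820 * log2(0.7820)
= -(-0.4791) - (-0.2774)
= 0.7565

0.7565


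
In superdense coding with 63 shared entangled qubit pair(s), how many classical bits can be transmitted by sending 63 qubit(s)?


Superdense coding allows 2 classical bits per shared entangled pair.
63 pair(s) -> 2 * 63 = 126 classical bits

126


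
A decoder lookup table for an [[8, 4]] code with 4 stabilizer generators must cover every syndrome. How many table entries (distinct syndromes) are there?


Each stabilizer generator gives a binary (+1 or -1) measurement outcome.
With 4 independent generators:
Total syndromes = 2^4
= 16

16


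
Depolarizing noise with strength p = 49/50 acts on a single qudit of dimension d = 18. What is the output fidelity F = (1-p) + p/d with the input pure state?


F = (1-p) + p/d
= (1 - 0.9800) + 0.9800/18
= 0.0200 + 0.0544
= 0.0744

0.0744


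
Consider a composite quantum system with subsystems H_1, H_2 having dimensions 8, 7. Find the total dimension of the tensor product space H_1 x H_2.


dim(H_1 x H_2) = 8 * 7
= 56

56


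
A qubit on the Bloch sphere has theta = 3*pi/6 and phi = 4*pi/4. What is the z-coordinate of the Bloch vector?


theta = 1.5708, phi = 3.1416
r_z = cos(theta) = 0.0000

0.0000


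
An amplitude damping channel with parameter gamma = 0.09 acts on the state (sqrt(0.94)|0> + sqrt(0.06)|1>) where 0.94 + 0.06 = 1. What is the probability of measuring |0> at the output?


For amplitude damping with parameter gamma on state sqrt(a)|0> + sqrt(b)|1>:
alpha^2 = 0.94, beta^2 = 0.06
P(|0>) = alpha^2 + gamma * beta^2
= 0.94 + 0.09 * 0.06
= 0.94 + 0.0054
= 0.9454

0.9454


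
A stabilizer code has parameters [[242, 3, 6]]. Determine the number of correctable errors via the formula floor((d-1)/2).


Code parameters: [[242, 3, 6]], distance d = 6.
Number of correctable errors = floor((d-1)/2)
= floor((6 - 1)/2)
= floor(5/2)
= 2

2


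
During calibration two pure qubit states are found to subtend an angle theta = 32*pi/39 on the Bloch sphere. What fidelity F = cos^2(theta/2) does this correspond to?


For states separated by angle theta on Bloch sphere:
F = cos^2(theta/2)
theta = 32*pi/39 = 2.5777
theta/2 = 1.2889
cos(theta/2) = 0.2782
F = 0.0774

0.0774


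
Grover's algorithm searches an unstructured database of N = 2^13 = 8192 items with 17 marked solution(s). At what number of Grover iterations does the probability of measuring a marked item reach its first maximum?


After j Grover iterations the success probability is P(j) = sin^2((2j+1)*theta), where sin(theta) = sqrt(k/N).
N = 2^13 = 8192, k = 17
sin(theta) = sqrt(k/N) = 0.04555431168
theta = arcsin(sqrt(k/N)) = 0.04557008209 rad
P(j) reaches its first maximum when (2j+1)*theta is as close as possible to pi/2, i.e. j = round(pi/(4*theta) - 1/2).
pi/(4*theta) - 1/2 = 16.7350
(For comparison, the common estimate pi/4 * sqrt(N/k) = 17.2409; the exact maximiser is used here.)
Optimal iterations = 17

17


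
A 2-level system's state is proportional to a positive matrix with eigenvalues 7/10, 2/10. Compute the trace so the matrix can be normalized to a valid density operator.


tr(M) = sum of eigenvalues
= 7/10 + 2/10
= 9/10
= 0.9000

0.9000


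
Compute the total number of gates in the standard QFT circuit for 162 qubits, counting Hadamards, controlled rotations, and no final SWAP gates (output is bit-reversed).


Hadamard gates: 162
Controlled rotations: n*(n-1)/2 = 162*161/2 = 13041
SWAP gates: 0 (omitted)
Total = 162 + 13041
= 13203

13203


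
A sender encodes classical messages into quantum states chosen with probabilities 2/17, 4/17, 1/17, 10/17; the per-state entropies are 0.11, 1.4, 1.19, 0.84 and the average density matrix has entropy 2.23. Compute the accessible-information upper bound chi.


chi = S(rho) - sum_i p_i * S(rho_i)
Weighted entropy = 2/17 * 0.11 + 4/17 * 1.4 + 1/17 * 1.19 + 10/17 * 0.84
= 0.9065
chi = 2.23 - 0.9065
= 1.3235

1.3235


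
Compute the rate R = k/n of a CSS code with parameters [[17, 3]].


Code rate R = k/n
= 3/17
= 0.1765

0.1765


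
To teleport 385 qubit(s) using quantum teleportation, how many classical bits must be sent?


Quantum teleportation requires 2 classical bits per qubit teleported.
385 qubit(s) -> 2 * 385 = 770 classical bits

770


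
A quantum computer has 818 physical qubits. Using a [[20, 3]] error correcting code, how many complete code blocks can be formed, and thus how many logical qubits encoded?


Each code block uses 20 physical qubits for 3 logical qubit(s).
Number of complete blocks = floor(818 / 20) = 40
Logical qubits = 40 * 3
= 120

120


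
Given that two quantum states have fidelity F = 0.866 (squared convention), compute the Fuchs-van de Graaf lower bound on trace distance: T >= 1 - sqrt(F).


Fuchs-van de Graaf (squared-fidelity convention): 1 - sqrt(F) <= T <= sqrt(1 - F).
Lower bound: T >= 1 - sqrt(F)
sqrt(F) = sqrt(0.866) = 0.9306
T >= 1 - 0.9306
T >= 0.0694

0.0694


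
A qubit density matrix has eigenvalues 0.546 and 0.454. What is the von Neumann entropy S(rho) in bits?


S = -p*log2(p) - (1-p)*log2(1-p)
p = 0.5460, 1-p = 0.4540
= -0.5460 * log2(0.5460) - 0.4540 * log2(0.4540)
= -(-0.4767) - (-0.5172)
= 0.9939

0.9939


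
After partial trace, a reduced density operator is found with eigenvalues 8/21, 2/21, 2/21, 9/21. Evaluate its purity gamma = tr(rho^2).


tr(rho^2) = sum of eigenvalues squared
= (8/21)^2 + (2/21)^2 + (2/21)^2 + (9/21)^2
= (64 + 4 + 4 + 81) / 441
= 153/441
= 0.3469

0.3469


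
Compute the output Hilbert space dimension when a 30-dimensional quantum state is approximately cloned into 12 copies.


Output space = H^(tensor 12) where dim(H) = 30
dim = 30^12
= 900 (after 2 factors)
= 27000 (after 3 factors)
= 810000 (after 4 factors)
= 24300000 (after 5 factors)
= 729000000 (after 6 factors)
= 21870000000 (after 7 factors)
= 656100000000 (after 8 factors)
= 19683000000000 (after 9 factors)
= 590490000000000 (after 10 factors)
= 17714700000000000 (after 11 factors)
= 531441000000000000 (after 12 factors)
= 531441000000000000

531441000000000000


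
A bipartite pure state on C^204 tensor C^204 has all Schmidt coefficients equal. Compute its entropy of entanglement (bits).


For a maximally entangled state in d x d:
S = log2(d) = log2(204)
= 7.6724

7.6724


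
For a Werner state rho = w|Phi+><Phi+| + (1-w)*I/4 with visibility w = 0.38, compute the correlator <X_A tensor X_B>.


|Phi+> = (|00> + |11>)/sqrt(2)
For the pure Bell state, <X_A X_B> = +1 (Bell-state Pauli correlator).
The maximally-mixed part I/4 has tr(I/4 * P tensor P) = 0 for any traceless Pauli P.
So <X_A X_B>_rho = w * (+1) + (1 - w) * 0
= 0.38 * (+1)
= 0.3800

0.3800


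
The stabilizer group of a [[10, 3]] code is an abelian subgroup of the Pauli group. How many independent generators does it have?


For an [[n,k]] stabilizer code:
Number of stabilizer generators = n - k
= 10 - 3
= 7

7


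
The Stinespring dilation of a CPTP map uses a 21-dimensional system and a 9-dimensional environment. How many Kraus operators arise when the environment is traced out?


Tracing out the environment in an orthonormal basis {|i>_E} gives Kraus operators K_i = <i|_E U |0>_E.
Number of Kraus operators = dim(H_env) = d_env
= 9

9


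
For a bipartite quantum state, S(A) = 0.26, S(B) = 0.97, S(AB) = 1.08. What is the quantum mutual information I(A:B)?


I(A:B) = S(A) + S(B) - S(AB)
= 0.26 + 0.97 - 1.08
= 0.1500

0.1500


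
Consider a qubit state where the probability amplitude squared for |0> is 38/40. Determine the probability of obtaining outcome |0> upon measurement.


|alpha|^2 = 38/40 = 0.9500
|beta|^2 = 1 - 38/40 = 2/40 = 0.0500
P(|0>) = |alpha|^2 = 0.9500

0.9500


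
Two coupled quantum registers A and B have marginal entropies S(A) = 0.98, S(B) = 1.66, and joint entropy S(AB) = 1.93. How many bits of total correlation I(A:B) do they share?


I(A:B) = S(A) + S(B) - S(AB)
= 0.98 + 1.66 - 1.93
= 0.7100

0.7100


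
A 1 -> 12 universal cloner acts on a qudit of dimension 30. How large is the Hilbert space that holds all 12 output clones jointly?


Output space = H^(tensor 12) where dim(H) = 30
dim = 30^12
= 900 (after 2 factors)
= 27000 (after 3 factors)
= 810000 (after 4 factors)
= 24300000 (after 5 factors)
= 729000000 (after 6 factors)
= 21870000000 (after 7 factors)
= 656100000000 (after 8 factors)
= 19683000000000 (after 9 factors)
= 590490000000000 (after 10 factors)
= 17714700000000000 (after 11 factors)
= 531441000000000000 (after 12 factors)
= 531441000000000000

531441000000000000
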